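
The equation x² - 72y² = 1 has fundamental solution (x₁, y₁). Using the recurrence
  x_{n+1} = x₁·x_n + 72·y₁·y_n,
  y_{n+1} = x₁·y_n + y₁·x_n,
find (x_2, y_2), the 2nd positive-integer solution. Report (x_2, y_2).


Step 1: Find the fundamental solution (x₁, y₁) of x² - 72y² = 1.
  Expand √72 as a continued fraction. a₀ = ⌊√72⌋ = 8; iterate m_{k+1} = d_k·a_k − m_k, d_{k+1} = (72 − m_{k+1}²)/d_k, a_{k+1} = ⌊(a₀ + m_{k+1})/d_{k+1}⌋ (starting m₀ = 0, d₀ = 1), with convergents p_k = a_k·p_{k-1} + p_{k-2}, q_k = a_k·q_{k-1} + q_{k-2} (p₋₁ = 1, q₋₁ = 0):
  k = 0: a₀ = 8; p₀/q₀ = 8/1; p₀² − 72·q₀² = 64 − 72 = -8.
  k = 1: m = 8, d = 8, a = ⌊(8 + 8)/8⌋ = 2; p/q = (2·8 + 1)/(2·1 + 0) = 17/2; p² − 72·q² = 289 − 288 = 1.
  The first convergent with p² − 72·q² = 1 gives the fundamental solution (x₁, y₁) = (17, 2).
Step 2: Apply the recurrence (x_{n+1}, y_{n+1}) = (x₁x_n + 72y₁y_n, x₁y_n + y₁x_n) repeatedly.
  From (x_1, y_1) = (17, 2): x_2 = 17·17 + 72·2·2 = 577; y_2 = 17·2 + 2·17 = 68.
Step 3: Verify x_2² - 72·y_2² = 332929 - 332928 = 1 (should be 1). ✓

(x_1, y_1) = (17, 2); (x_2, y_2) = (577, 68).


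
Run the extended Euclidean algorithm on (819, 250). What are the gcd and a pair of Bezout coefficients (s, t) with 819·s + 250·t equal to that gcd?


Euclidean algorithm on (819, 250) — divide until remainder is 0:
  819 = 3 · 250 + 69
  250 = 3 · 69 + 43
  69 = 1 · 43 + 26
  43 = 1 · 26 + 17
  26 = 1 · 17 + 9
  17 = 1 · 9 + 8
  9 = 1 · 8 + 1
  8 = 8 · 1 + 0
gcd(819, 250) = 1.
Track Bezout coefficients alongside the remainders: start with r₀ = 819 = a·1 + b·0 (s = 1, t = 0) and r₁ = 250 = a·0 + b·1 (s = 0, t = 1); each new remainder r_{k+1} = r_{k-1} − q_k·r_k inherits s_{k+1} = s_{k-1} − q_k·s_k, t_{k+1} = t_{k-1} − q_k·t_k, so r_k = a·s_k + b·t_k at every step:
  q = 3: r = 69, s = 1 − 3·0 = 1, t = 0 − 3·1 = -3  (check: 819·1 + 250·(-3) = 69)
  q = 3: r = 43, s = 0 − 3·1 = -3, t = 1 − 3·(-3) = 10  (check: 819·(-3) + 250·10 = 43)
  q = 1: r = 26, s = 1 − 1·(-3) = 4, t = -3 − 1·10 = -13  (check: 819·4 + 250·(-13) = 26)
  q = 1: r = 17, s = -3 − 1·4 = -7, t = 10 − 1·(-13) = 23  (check: 819·(-7) + 250·23 = 17)
  q = 1: r = 9, s = 4 − 1·(-7) = 11, t = -13 − 1·23 = -36  (check: 819·11 + 250·(-36) = 9)
  q = 1: r = 8, s = -7 − 1·11 = -18, t = 23 − 1·(-36) = 59  (check: 819·(-18) + 250·59 = 8)
  q = 1: r = 1, s = 11 − 1·(-18) = 29, t = -36 − 1·59 = -95  (check: 819·29 + 250·(-95) = 1)
The row with r = 1 (the gcd) gives the Bezout coefficients s = 29, t = -95.
Result: 819 · (29) + 250 · (-95) = 1.

gcd(819, 250) = 1; s = 29, t = -95 (check: 819·29 + 250·(-95) = 1).


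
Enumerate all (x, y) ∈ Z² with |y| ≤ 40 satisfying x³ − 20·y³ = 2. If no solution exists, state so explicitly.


The equation is x³ - 20y³ = 2. For fixed y, x³ = 20·y³ + 2, so a solution requires the RHS to be a perfect cube.
Strategy: iterate y from -40 to 40, compute RHS = 20·y³ + 2, and check whether it is a (positive or negative) perfect cube.
Check small values of y:
  y = 0: RHS = 2 is not a perfect cube.
  y = 1: RHS = 22 is not a perfect cube.
  y = -1: RHS = -18 is not a perfect cube.
  y = 2: RHS = 162 is not a perfect cube.
  y = -2: RHS = -158 is not a perfect cube.
  y = 3: RHS = 542 is not a perfect cube.
  y = -3: RHS = -538 is not a perfect cube.
Continuing the search up to |y| = 40 finds no solutions either.
No (x, y) in the scanned range satisfies the equation.

No integer solutions with |y| ≤ 40.


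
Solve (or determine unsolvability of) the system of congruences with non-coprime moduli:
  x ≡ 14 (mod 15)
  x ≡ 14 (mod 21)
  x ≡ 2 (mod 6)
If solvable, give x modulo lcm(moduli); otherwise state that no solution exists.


Moduli 15, 21, 6 are not pairwise coprime, so CRT works modulo lcm(m_i) when all pairwise compatibility conditions hold.
Pairwise compatibility: gcd(m_i, m_j) must divide a_i - a_j for every pair.
Merge one congruence at a time:
  Start: x ≡ 14 (mod 15).
  Combine with x ≡ 14 (mod 21): gcd(15, 21) = 3; 14 - 14 = 0, which IS divisible by 3, so compatible.
    Write x = 14 + 15·t and substitute into x ≡ 14 (mod 21): 15·t ≡ 14 − 14 = 0 (mod 21).
    Divide the congruence (and modulus) by g = 3: 5·t ≡ 0 (mod 7).
    The inverse of 5 mod 7 is 3 (since 5·3 = 15 = 2·7 + 1), so t ≡ 3·0 = 0 ≡ 0 (mod 7).
    Then x = 14 + 15·0 = 14, valid modulo lcm(15, 21) = 105: x ≡ 14 (mod 105).
  Combine with x ≡ 2 (mod 6): gcd(105, 6) = 3; 2 - 14 = -12, which IS divisible by 3, so compatible.
    Write x = 14 + 105·t and substitute into x ≡ 2 (mod 6): 105·t ≡ 2 − 14 = -12 (mod 6).
    Divide the congruence (and modulus) by g = 3: 35·t ≡ -4 (mod 2).
    Reduce coefficients mod 2: 1·t ≡ 0 (mod 2).
    So t ≡ 0 (mod 2).
    Then x = 14 + 105·0 = 14, valid modulo lcm(105, 6) = 210: x ≡ 14 (mod 210).
Verify: 14 mod 15 = 14, 14 mod 21 = 14, 14 mod 6 = 2.

x ≡ 14 (mod 210).


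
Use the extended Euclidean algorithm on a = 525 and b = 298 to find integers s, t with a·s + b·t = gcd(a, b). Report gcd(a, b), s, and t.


Euclidean algorithm on (525, 298) — divide until remainder is 0:
  525 = 1 · 298 + 227
  298 = 1 · 227 + 71
  227 = 3 · 71 + 14
  71 = 5 · 14 + 1
  14 = 14 · 1 + 0
gcd(525, 298) = 1.
Track Bezout coefficients alongside the remainders: start with r₀ = 525 = a·1 + b·0 (s = 1, t = 0) and r₁ = 298 = a·0 + b·1 (s = 0, t = 1); each new remainder r_{k+1} = r_{k-1} − q_k·r_k inherits s_{k+1} = s_{k-1} − q_k·s_k, t_{k+1} = t_{k-1} − q_k·t_k, so r_k = a·s_k + b·t_k at every step:
  q = 1: r = 227, s = 1 − 1·0 = 1, t = 0 − 1·1 = -1  (check: 525·1 + 298·(-1) = 227)
  q = 1: r = 71, s = 0 − 1·1 = -1, t = 1 − 1·(-1) = 2  (check: 525·(-1) + 298·2 = 71)
  q = 3: r = 14, s = 1 − 3·(-1) = 4, t = -1 − 3·2 = -7  (check: 525·4 + 298·(-7) = 14)
  q = 5: r = 1, s = -1 − 5·4 = -21, t = 2 − 5·(-7) = 37  (check: 525·(-21) + 298·37 = 1)
The row with r = 1 (the gcd) gives the Bezout coefficients s = -21, t = 37.
Result: 525 · (-21) + 298 · (37) = 1.

gcd(525, 298) = 1; s = -21, t = 37 (check: 525·(-21) + 298·37 = 1).


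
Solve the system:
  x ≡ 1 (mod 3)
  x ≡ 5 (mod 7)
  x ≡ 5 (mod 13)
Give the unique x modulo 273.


Moduli 3, 7, 13 are pairwise coprime; by CRT there is a unique solution modulo M = 3 · 7 · 13 = 273.
Solve pairwise, accumulating the modulus:
  Start with x ≡ 1 (mod 3).
  Combine with x ≡ 5 (mod 7): since gcd(3, 7) = 1, we get a unique residue mod 21.
    Write x = 1 + 3·t and substitute into x ≡ 5 (mod 7): 3·t ≡ 5 − 1 = 4 (mod 7).
    The inverse of 3 mod 7 is 5 (since 3·5 = 15 = 2·7 + 1), so t ≡ 5·4 = 20 ≡ 6 (mod 7).
    Then x = 1 + 3·6 = 19, valid modulo lcm(3, 7) = 21: x ≡ 19 (mod 21).
  Combine with x ≡ 5 (mod 13): since gcd(21, 13) = 1, we get a unique residue mod 273.
    Write x = 19 + 21·t and substitute into x ≡ 5 (mod 13): 21·t ≡ 5 − 19 = -14 (mod 13).
    Reduce coefficients mod 13: 8·t ≡ 12 (mod 13).
    The inverse of 8 mod 13 is 5 (since 8·5 = 40 = 3·13 + 1), so t ≡ 5·12 = 60 ≡ 8 (mod 13).
    Then x = 19 + 21·8 = 187, valid modulo lcm(21, 13) = 273: x ≡ 187 (mod 273).
Verify: 187 mod 3 = 1 ✓, 187 mod 7 = 5 ✓, 187 mod 13 = 5 ✓.

x ≡ 187 (mod 273).


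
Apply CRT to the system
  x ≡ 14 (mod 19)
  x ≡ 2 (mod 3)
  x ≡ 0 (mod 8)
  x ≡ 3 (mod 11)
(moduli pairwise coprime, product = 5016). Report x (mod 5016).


Product of moduli M = 19 · 3 · 8 · 11 = 5016.
Merge one congruence at a time:
  Start: x ≡ 14 (mod 19).
  Combine with x ≡ 2 (mod 3); new modulus lcm = 57.
    Write x = 14 + 19·t and substitute into x ≡ 2 (mod 3): 19·t ≡ 2 − 14 = -12 (mod 3).
    Reduce coefficients mod 3: 1·t ≡ 0 (mod 3).
    So t ≡ 0 (mod 3).
    Then x = 14 + 19·0 = 14, valid modulo lcm(19, 3) = 57: x ≡ 14 (mod 57).
  Combine with x ≡ 0 (mod 8); new modulus lcm = 456.
    Write x = 14 + 57·t and substitute into x ≡ 0 (mod 8): 57·t ≡ 0 − 14 = -14 (mod 8).
    Reduce coefficients mod 8: 1·t ≡ 2 (mod 8).
    So t ≡ 2 (mod 8).
    Then x = 14 + 57·2 = 128, valid modulo lcm(57, 8) = 456: x ≡ 128 (mod 456).
  Combine with x ≡ 3 (mod 11); new modulus lcm = 5016.
    Write x = 128 + 456·t and substitute into x ≡ 3 (mod 11): 456·t ≡ 3 − 128 = -125 (mod 11).
    Reduce coefficients mod 11: 5·t ≡ 7 (mod 11).
    The inverse of 5 mod 11 is 9 (since 5·9 = 45 = 4·11 + 1), so t ≡ 9·7 = 63 ≡ 8 (mod 11).
    Then x = 128 + 456·8 = 3776, valid modulo lcm(456, 11) = 5016: x ≡ 3776 (mod 5016).
Verify against each original: 3776 mod 19 = 14, 3776 mod 3 = 2, 3776 mod 8 = 0, 3776 mod 11 = 3.

x ≡ 3776 (mod 5016).


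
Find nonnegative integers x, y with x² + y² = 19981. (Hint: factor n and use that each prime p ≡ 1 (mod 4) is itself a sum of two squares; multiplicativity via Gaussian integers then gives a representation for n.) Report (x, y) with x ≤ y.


Step 1: Factor n = 19981 = 13 · 29 · 53.
Step 2: Check the mod-4 condition on each prime factor: 13 ≡ 1 (mod 4), exponent 1; 29 ≡ 1 (mod 4), exponent 1; 53 ≡ 1 (mod 4), exponent 1.
All primes ≡ 3 (mod 4) appear to even exponent (or don't appear), so by the two-squares theorem n IS expressible as a sum of two squares.
Step 3: Build a representation. Here n = 13 · 29 · 53 is a product of primes ≡ 1 (mod 4). Each prime p ≡ 1 (mod 4) is itself a sum of two squares; find a² by testing p − a² for a perfect square:
  13: 13 − 1² = 12, 13 − 2² = 9 = 3² ⇒ 13 = 2² + 3².
  29: 29 − 1² = 28, 29 − 2² = 25 = 5² ⇒ 29 = 2² + 5².
  53: 53 − 1² = 52, 53 − 2² = 49 = 7² ⇒ 53 = 2² + 7².
  Combine using the Brahmagupta–Fibonacci identity (a² + b²)(c² + d²) = (ac − bd)² + (ad + bc)² = (ac + bd)² + (ad − bc)²:
  13 · 29 = 377: from (2² + 3²)(2² + 5²), take (2·2 − 3·5, 2·5 + 3·2) = (4 − 15, 10 + 6) = (-11, 16); dropping signs (only squares matter) gives (11, 16); check 11² + 16² = 121 + 256 = 377 ✓.
  377 · 53 = 19981: from (11² + 16²)(2² + 7²), take (11·2 − 16·7, 11·7 + 16·2) = (22 − 112, 77 + 32) = (-90, 109); dropping signs (only squares matter) gives (90, 109); check 90² + 109² = 8100 + 11881 = 19981 ✓.
Step 4: Order so x ≤ y and verify: 90² + 109² = 8100 + 11881 = 19981 = n. ✓

n = 19981 = 90² + 109² (one valid representation with x ≤ y).


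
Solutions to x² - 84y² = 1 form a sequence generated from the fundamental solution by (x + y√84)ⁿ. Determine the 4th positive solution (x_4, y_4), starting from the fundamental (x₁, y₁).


Step 1: Find the fundamental solution (x₁, y₁) of x² - 84y² = 1.
  Expand √84 as a continued fraction. a₀ = ⌊√84⌋ = 9; iterate m_{k+1} = d_k·a_k − m_k, d_{k+1} = (84 − m_{k+1}²)/d_k, a_{k+1} = ⌊(a₀ + m_{k+1})/d_{k+1}⌋ (starting m₀ = 0, d₀ = 1), with convergents p_k = a_k·p_{k-1} + p_{k-2}, q_k = a_k·q_{k-1} + q_{k-2} (p₋₁ = 1, q₋₁ = 0):
  k = 0: a₀ = 9; p₀/q₀ = 9/1; p₀² − 84·q₀² = 81 − 84 = -3.
  k = 1: m = 9, d = 3, a = ⌊(9 + 9)/3⌋ = 6; p/q = (6·9 + 1)/(6·1 + 0) = 55/6; p² − 84·q² = 3025 − 3024 = 1.
  The first convergent with p² − 84·q² = 1 gives the fundamental solution (x₁, y₁) = (55, 6).
Step 2: Apply the recurrence (x_{n+1}, y_{n+1}) = (x₁x_n + 84y₁y_n, x₁y_n + y₁x_n) repeatedly.
  From (x_1, y_1) = (55, 6): x_2 = 55·55 + 84·6·6 = 6049; y_2 = 55·6 + 6·55 = 660.
  From (x_2, y_2) = (6049, 660): x_3 = 55·6049 + 84·6·660 = 665335; y_3 = 55·660 + 6·6049 = 72594.
  From (x_3, y_3) = (665335, 72594): x_4 = 55·665335 + 84·6·72594 = 73180801; y_4 = 55·72594 + 6·665335 = 7984680.
Step 3: Verify x_4² - 84·y_4² = 5355429635001601 - 5355429635001600 = 1 (should be 1). ✓

(x_1, y_1) = (55, 6); (x_4, y_4) = (73180801, 7984680).


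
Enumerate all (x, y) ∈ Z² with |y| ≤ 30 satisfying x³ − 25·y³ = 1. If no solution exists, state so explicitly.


The equation is x³ - 25y³ = 1. For fixed y, x³ = 25·y³ + 1, so a solution requires the RHS to be a perfect cube.
Strategy: iterate y from -30 to 30, compute RHS = 25·y³ + 1, and check whether it is a (positive or negative) perfect cube.
Check small values of y:
  y = 0: RHS = 1 = (1)³ ⇒ x = 1 works.
  y = 1: RHS = 26 is not a perfect cube.
  y = -1: RHS = -24 is not a perfect cube.
  y = 2: RHS = 201 is not a perfect cube.
  y = -2: RHS = -199 is not a perfect cube.
  y = 3: RHS = 676 is not a perfect cube.
  y = -3: RHS = -674 is not a perfect cube.
Continuing the search up to |y| = 30 finds no further solutions beyond those listed.
Collected solutions: (1, 0).

Solutions (with |y| ≤ 30): (1, 0).


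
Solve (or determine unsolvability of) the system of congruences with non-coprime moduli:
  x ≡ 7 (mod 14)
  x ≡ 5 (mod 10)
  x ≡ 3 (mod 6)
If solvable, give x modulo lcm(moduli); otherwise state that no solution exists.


Moduli 14, 10, 6 are not pairwise coprime, so CRT works modulo lcm(m_i) when all pairwise compatibility conditions hold.
Pairwise compatibility: gcd(m_i, m_j) must divide a_i - a_j for every pair.
Merge one congruence at a time:
  Start: x ≡ 7 (mod 14).
  Combine with x ≡ 5 (mod 10): gcd(14, 10) = 2; 5 - 7 = -2, which IS divisible by 2, so compatible.
    Write x = 7 + 14·t and substitute into x ≡ 5 (mod 10): 14·t ≡ 5 − 7 = -2 (mod 10).
    Divide the congruence (and modulus) by g = 2: 7·t ≡ -1 (mod 5).
    Reduce coefficients mod 5: 2·t ≡ 4 (mod 5).
    The inverse of 2 mod 5 is 3 (since 2·3 = 6 = 1·5 + 1), so t ≡ 3·4 = 12 ≡ 2 (mod 5).
    Then x = 7 + 14·2 = 35, valid modulo lcm(14, 10) = 70: x ≡ 35 (mod 70).
  Combine with x ≡ 3 (mod 6): gcd(70, 6) = 2; 3 - 35 = -32, which IS divisible by 2, so compatible.
    Write x = 35 + 70·t and substitute into x ≡ 3 (mod 6): 70·t ≡ 3 − 35 = -32 (mod 6).
    Divide the congruence (and modulus) by g = 2: 35·t ≡ -16 (mod 3).
    Reduce coefficients mod 3: 2·t ≡ 2 (mod 3).
    The inverse of 2 mod 3 is 2 (since 2·2 = 4 = 1·3 + 1), so t ≡ 2·2 = 4 ≡ 1 (mod 3).
    Then x = 35 + 70·1 = 105, valid modulo lcm(70, 6) = 210: x ≡ 105 (mod 210).
Verify: 105 mod 14 = 7, 105 mod 10 = 5, 105 mod 6 = 3.

x ≡ 105 (mod 210).


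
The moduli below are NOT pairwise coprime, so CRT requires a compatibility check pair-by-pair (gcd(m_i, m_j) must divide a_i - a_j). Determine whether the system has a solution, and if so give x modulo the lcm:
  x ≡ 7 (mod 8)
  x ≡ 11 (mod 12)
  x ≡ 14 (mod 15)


Moduli 8, 12, 15 are not pairwise coprime, so CRT works modulo lcm(m_i) when all pairwise compatibility conditions hold.
Pairwise compatibility: gcd(m_i, m_j) must divide a_i - a_j for every pair.
Merge one congruence at a time:
  Start: x ≡ 7 (mod 8).
  Combine with x ≡ 11 (mod 12): gcd(8, 12) = 4; 11 - 7 = 4, which IS divisible by 4, so compatible.
    Write x = 7 + 8·t and substitute into x ≡ 11 (mod 12): 8·t ≡ 11 − 7 = 4 (mod 12).
    Divide the congruence (and modulus) by g = 4: 2·t ≡ 1 (mod 3).
    The inverse of 2 mod 3 is 2 (since 2·2 = 4 = 1·3 + 1), so t ≡ 2·1 = 2 ≡ 2 (mod 3).
    Then x = 7 + 8·2 = 23, valid modulo lcm(8, 12) = 24: x ≡ 23 (mod 24).
  Combine with x ≡ 14 (mod 15): gcd(24, 15) = 3; 14 - 23 = -9, which IS divisible by 3, so compatible.
    Write x = 23 + 24·t and substitute into x ≡ 14 (mod 15): 24·t ≡ 14 − 23 = -9 (mod 15).
    Divide the congruence (and modulus) by g = 3: 8·t ≡ -3 (mod 5).
    Reduce coefficients mod 5: 3·t ≡ 2 (mod 5).
    The inverse of 3 mod 5 is 2 (since 3·2 = 6 = 1·5 + 1), so t ≡ 2·2 = 4 ≡ 4 (mod 5).
    Then x = 23 + 24·4 = 119, valid modulo lcm(24, 15) = 120: x ≡ 119 (mod 120).
Verify: 119 mod 8 = 7, 119 mod 12 = 11, 119 mod 15 = 14.

x ≡ 119 (mod 120).


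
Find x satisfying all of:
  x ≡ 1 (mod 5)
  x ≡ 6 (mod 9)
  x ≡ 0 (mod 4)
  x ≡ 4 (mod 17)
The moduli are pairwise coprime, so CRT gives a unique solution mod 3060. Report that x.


Product of moduli M = 5 · 9 · 4 · 17 = 3060.
Merge one congruence at a time:
  Start: x ≡ 1 (mod 5).
  Combine with x ≡ 6 (mod 9); new modulus lcm = 45.
    Write x = 1 + 5·t and substitute into x ≡ 6 (mod 9): 5·t ≡ 6 − 1 = 5 (mod 9).
    The inverse of 5 mod 9 is 2 (since 5·2 = 10 = 1·9 + 1), so t ≡ 2·5 = 10 ≡ 1 (mod 9).
    Then x = 1 + 5·1 = 6, valid modulo lcm(5, 9) = 45: x ≡ 6 (mod 45).
  Combine with x ≡ 0 (mod 4); new modulus lcm = 180.
    Write x = 6 + 45·t and substitute into x ≡ 0 (mod 4): 45·t ≡ 0 − 6 = -6 (mod 4).
    Reduce coefficients mod 4: 1·t ≡ 2 (mod 4).
    So t ≡ 2 (mod 4).
    Then x = 6 + 45·2 = 96, valid modulo lcm(45, 4) = 180: x ≡ 96 (mod 180).
  Combine with x ≡ 4 (mod 17); new modulus lcm = 3060.
    Write x = 96 + 180·t and substitute into x ≡ 4 (mod 17): 180·t ≡ 4 − 96 = -92 (mod 17).
    Reduce coefficients mod 17: 10·t ≡ 10 (mod 17).
    The inverse of 10 mod 17 is 12 (since 10·12 = 120 = 7·17 + 1), so t ≡ 12·10 = 120 ≡ 1 (mod 17).
    Then x = 96 + 180·1 = 276, valid modulo lcm(180, 17) = 3060: x ≡ 276 (mod 3060).
Verify against each original: 276 mod 5 = 1, 276 mod 9 = 6, 276 mod 4 = 0, 276 mod 17 = 4.

x ≡ 276 (mod 3060).


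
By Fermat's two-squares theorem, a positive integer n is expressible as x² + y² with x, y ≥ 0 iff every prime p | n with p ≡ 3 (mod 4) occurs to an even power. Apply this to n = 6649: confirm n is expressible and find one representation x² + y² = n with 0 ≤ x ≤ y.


Step 1: Factor n = 6649 = 61 · 109.
Step 2: Check the mod-4 condition on each prime factor: 61 ≡ 1 (mod 4), exponent 1; 109 ≡ 1 (mod 4), exponent 1.
All primes ≡ 3 (mod 4) appear to even exponent (or don't appear), so by the two-squares theorem n IS expressible as a sum of two squares.
Step 3: Build a representation. Here n = 61 · 109 is a product of primes ≡ 1 (mod 4). Each prime p ≡ 1 (mod 4) is itself a sum of two squares; find a² by testing p − a² for a perfect square:
  61: 61 − 1² = 60, 61 − 2² = 57, 61 − 3² = 52, 61 − 4² = 45, 61 − 5² = 36 = 6² ⇒ 61 = 5² + 6².
  109: 109 − 1² = 108, 109 − 2² = 105, 109 − 3² = 100 = 10² ⇒ 109 = 3² + 10².
  Combine using the Brahmagupta–Fibonacci identity (a² + b²)(c² + d²) = (ac − bd)² + (ad + bc)² = (ac + bd)² + (ad − bc)²:
  61 · 109 = 6649: from (5² + 6²)(3² + 10²), take (5·3 − 6·10, 5·10 + 6·3) = (15 − 60, 50 + 18) = (-45, 68); dropping signs (only squares matter) gives (45, 68); check 45² + 68² = 2025 + 4624 = 6649 ✓.
Step 4: Order so x ≤ y and verify: 45² + 68² = 2025 + 4624 = 6649 = n. ✓

n = 6649 = 45² + 68² (one valid representation with x ≤ y).


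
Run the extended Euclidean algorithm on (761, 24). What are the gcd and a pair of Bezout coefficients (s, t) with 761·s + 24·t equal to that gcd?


Euclidean algorithm on (761, 24) — divide until remainder is 0:
  761 = 31 · 24 + 17
  24 = 1 · 17 + 7
  17 = 2 · 7 + 3
  7 = 2 · 3 + 1
  3 = 3 · 1 + 0
gcd(761, 24) = 1.
Track Bezout coefficients alongside the remainders: start with r₀ = 761 = a·1 + b·0 (s = 1, t = 0) and r₁ = 24 = a·0 + b·1 (s = 0, t = 1); each new remainder r_{k+1} = r_{k-1} − q_k·r_k inherits s_{k+1} = s_{k-1} − q_k·s_k, t_{k+1} = t_{k-1} − q_k·t_k, so r_k = a·s_k + b·t_k at every step:
  q = 31: r = 17, s = 1 − 31·0 = 1, t = 0 − 31·1 = -31  (check: 761·1 + 24·(-31) = 17)
  q = 1: r = 7, s = 0 − 1·1 = -1, t = 1 − 1·(-31) = 32  (check: 761·(-1) + 24·32 = 7)
  q = 2: r = 3, s = 1 − 2·(-1) = 3, t = -31 − 2·32 = -95  (check: 761·3 + 24·(-95) = 3)
  q = 2: r = 1, s = -1 − 2·3 = -7, t = 32 − 2·(-95) = 222  (check: 761·(-7) + 24·222 = 1)
The row with r = 1 (the gcd) gives the Bezout coefficients s = -7, t = 222.
Result: 761 · (-7) + 24 · (222) = 1.

gcd(761, 24) = 1; s = -7, t = 222 (check: 761·(-7) + 24·222 = 1).


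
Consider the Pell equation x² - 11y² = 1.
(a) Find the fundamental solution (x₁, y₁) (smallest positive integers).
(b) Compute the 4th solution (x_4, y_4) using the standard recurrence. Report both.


Step 1: Find the fundamental solution (x₁, y₁) of x² - 11y² = 1.
  Expand √11 as a continued fraction. a₀ = ⌊√11⌋ = 3; iterate m_{k+1} = d_k·a_k − m_k, d_{k+1} = (11 − m_{k+1}²)/d_k, a_{k+1} = ⌊(a₀ + m_{k+1})/d_{k+1}⌋ (starting m₀ = 0, d₀ = 1), with convergents p_k = a_k·p_{k-1} + p_{k-2}, q_k = a_k·q_{k-1} + q_{k-2} (p₋₁ = 1, q₋₁ = 0):
  k = 0: a₀ = 3; p₀/q₀ = 3/1; p₀² − 11·q₀² = 9 − 11 = -2.
  k = 1: m = 3, d = 2, a = ⌊(3 + 3)/2⌋ = 3; p/q = (3·3 + 1)/(3·1 + 0) = 10/3; p² − 11·q² = 100 − 99 = 1.
  The first convergent with p² − 11·q² = 1 gives the fundamental solution (x₁, y₁) = (10, 3).
Step 2: Apply the recurrence (x_{n+1}, y_{n+1}) = (x₁x_n + 11y₁y_n, x₁y_n + y₁x_n) repeatedly.
  From (x_1, y_1) = (10, 3): x_2 = 10·10 + 11·3·3 = 199; y_2 = 10·3 + 3·10 = 60.
  From (x_2, y_2) = (199, 60): x_3 = 10·199 + 11·3·60 = 3970; y_3 = 10·60 + 3·199 = 1197.
  From (x_3, y_3) = (3970, 1197): x_4 = 10·3970 + 11·3·1197 = 79201; y_4 = 10·1197 + 3·3970 = 23880.
Step 3: Verify x_4² - 11·y_4² = 6272798401 - 6272798400 = 1 (should be 1). ✓

(x_1, y_1) = (10, 3); (x_4, y_4) = (79201, 23880).


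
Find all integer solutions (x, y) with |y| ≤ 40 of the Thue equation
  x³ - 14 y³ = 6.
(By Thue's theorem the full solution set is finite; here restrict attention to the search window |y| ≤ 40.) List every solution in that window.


The equation is x³ - 14y³ = 6. For fixed y, x³ = 14·y³ + 6, so a solution requires the RHS to be a perfect cube.
Strategy: iterate y from -40 to 40, compute RHS = 14·y³ + 6, and check whether it is a (positive or negative) perfect cube.
Check small values of y:
  y = 0: RHS = 6 is not a perfect cube.
  y = 1: RHS = 20 is not a perfect cube.
  y = -1: RHS = -8 = (-2)³ ⇒ x = -2 works.
  y = 2: RHS = 118 is not a perfect cube.
  y = -2: RHS = -106 is not a perfect cube.
  y = 3: RHS = 384 is not a perfect cube.
  y = -3: RHS = -372 is not a perfect cube.
Continuing the search up to |y| = 40 finds no further solutions beyond those listed.
Collected solutions: (-2, -1).

Solutions (with |y| ≤ 40): (-2, -1).


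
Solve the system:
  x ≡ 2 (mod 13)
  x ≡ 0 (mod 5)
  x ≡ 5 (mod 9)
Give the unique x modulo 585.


Moduli 13, 5, 9 are pairwise coprime; by CRT there is a unique solution modulo M = 13 · 5 · 9 = 585.
Solve pairwise, accumulating the modulus:
  Start with x ≡ 2 (mod 13).
  Combine with x ≡ 0 (mod 5): since gcd(13, 5) = 1, we get a unique residue mod 65.
    Write x = 2 + 13·t and substitute into x ≡ 0 (mod 5): 13·t ≡ 0 − 2 = -2 (mod 5).
    Reduce coefficients mod 5: 3·t ≡ 3 (mod 5).
    The inverse of 3 mod 5 is 2 (since 3·2 = 6 = 1·5 + 1), so t ≡ 2·3 = 6 ≡ 1 (mod 5).
    Then x = 2 + 13·1 = 15, valid modulo lcm(13, 5) = 65: x ≡ 15 (mod 65).
  Combine with x ≡ 5 (mod 9): since gcd(65, 9) = 1, we get a unique residue mod 585.
    Write x = 15 + 65·t and substitute into x ≡ 5 (mod 9): 65·t ≡ 5 − 15 = -10 (mod 9).
    Reduce coefficients mod 9: 2·t ≡ 8 (mod 9).
    The inverse of 2 mod 9 is 5 (since 2·5 = 10 = 1·9 + 1), so t ≡ 5·8 = 40 ≡ 4 (mod 9).
    Then x = 15 + 65·4 = 275, valid modulo lcm(65, 9) = 585: x ≡ 275 (mod 585).
Verify: 275 mod 13 = 2 ✓, 275 mod 5 = 0 ✓, 275 mod 9 = 5 ✓.

x ≡ 275 (mod 585).


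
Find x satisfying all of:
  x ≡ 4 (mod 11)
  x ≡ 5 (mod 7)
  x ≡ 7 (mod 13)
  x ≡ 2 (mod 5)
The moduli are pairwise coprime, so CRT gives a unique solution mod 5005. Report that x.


Product of moduli M = 11 · 7 · 13 · 5 = 5005.
Merge one congruence at a time:
  Start: x ≡ 4 (mod 11).
  Combine with x ≡ 5 (mod 7); new modulus lcm = 77.
    Write x = 4 + 11·t and substitute into x ≡ 5 (mod 7): 11·t ≡ 5 − 4 = 1 (mod 7).
    Reduce coefficients mod 7: 4·t ≡ 1 (mod 7).
    The inverse of 4 mod 7 is 2 (since 4·2 = 8 = 1·7 + 1), so t ≡ 2·1 = 2 ≡ 2 (mod 7).
    Then x = 4 + 11·2 = 26, valid modulo lcm(11, 7) = 77: x ≡ 26 (mod 77).
  Combine with x ≡ 7 (mod 13); new modulus lcm = 1001.
    Write x = 26 + 77·t and substitute into x ≡ 7 (mod 13): 77·t ≡ 7 − 26 = -19 (mod 13).
    Reduce coefficients mod 13: 12·t ≡ 7 (mod 13).
    The inverse of 12 mod 13 is 12 (since 12·12 = 144 = 11·13 + 1), so t ≡ 12·7 = 84 ≡ 6 (mod 13).
    Then x = 26 + 77·6 = 488, valid modulo lcm(77, 13) = 1001: x ≡ 488 (mod 1001).
  Combine with x ≡ 2 (mod 5); new modulus lcm = 5005.
    Write x = 488 + 1001·t and substitute into x ≡ 2 (mod 5): 1001·t ≡ 2 − 488 = -486 (mod 5).
    Reduce coefficients mod 5: 1·t ≡ 4 (mod 5).
    So t ≡ 4 (mod 5).
    Then x = 488 + 1001·4 = 4492, valid modulo lcm(1001, 5) = 5005: x ≡ 4492 (mod 5005).
Verify against each original: 4492 mod 11 = 4, 4492 mod 7 = 5, 4492 mod 13 = 7, 4492 mod 5 = 2.

x ≡ 4492 (mod 5005).


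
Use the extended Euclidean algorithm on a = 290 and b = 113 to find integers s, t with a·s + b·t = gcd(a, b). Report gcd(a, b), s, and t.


Euclidean algorithm on (290, 113) — divide until remainder is 0:
  290 = 2 · 113 + 64
  113 = 1 · 64 + 49
  64 = 1 · 49 + 15
  49 = 3 · 15 + 4
  15 = 3 · 4 + 3
  4 = 1 · 3 + 1
  3 = 3 · 1 + 0
gcd(290, 113) = 1.
Track Bezout coefficients alongside the remainders: start with r₀ = 290 = a·1 + b·0 (s = 1, t = 0) and r₁ = 113 = a·0 + b·1 (s = 0, t = 1); each new remainder r_{k+1} = r_{k-1} − q_k·r_k inherits s_{k+1} = s_{k-1} − q_k·s_k, t_{k+1} = t_{k-1} − q_k·t_k, so r_k = a·s_k + b·t_k at every step:
  q = 2: r = 64, s = 1 − 2·0 = 1, t = 0 − 2·1 = -2  (check: 290·1 + 113·(-2) = 64)
  q = 1: r = 49, s = 0 − 1·1 = -1, t = 1 − 1·(-2) = 3  (check: 290·(-1) + 113·3 = 49)
  q = 1: r = 15, s = 1 − 1·(-1) = 2, t = -2 − 1·3 = -5  (check: 290·2 + 113·(-5) = 15)
  q = 3: r = 4, s = -1 − 3·2 = -7, t = 3 − 3·(-5) = 18  (check: 290·(-7) + 113·18 = 4)
  q = 3: r = 3, s = 2 − 3·(-7) = 23, t = -5 − 3·18 = -59  (check: 290·23 + 113·(-59) = 3)
  q = 1: r = 1, s = -7 − 1·23 = -30, t = 18 − 1·(-59) = 77  (check: 290·(-30) + 113·77 = 1)
The row with r = 1 (the gcd) gives the Bezout coefficients s = -30, t = 77.
Result: 290 · (-30) + 113 · (77) = 1.

gcd(290, 113) = 1; s = -30, t = 77 (check: 290·(-30) + 113·77 = 1).


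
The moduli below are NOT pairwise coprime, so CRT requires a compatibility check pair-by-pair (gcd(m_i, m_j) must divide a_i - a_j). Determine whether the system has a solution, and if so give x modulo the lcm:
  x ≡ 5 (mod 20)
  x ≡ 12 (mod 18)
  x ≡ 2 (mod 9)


Moduli 20, 18, 9 are not pairwise coprime, so CRT works modulo lcm(m_i) when all pairwise compatibility conditions hold.
Pairwise compatibility: gcd(m_i, m_j) must divide a_i - a_j for every pair.
Merge one congruence at a time:
  Start: x ≡ 5 (mod 20).
  Combine with x ≡ 12 (mod 18): gcd(20, 18) = 2, and 12 - 5 = 7 is NOT divisible by 2.
    ⇒ system is inconsistent (no integer solution).

No solution (the system is inconsistent).


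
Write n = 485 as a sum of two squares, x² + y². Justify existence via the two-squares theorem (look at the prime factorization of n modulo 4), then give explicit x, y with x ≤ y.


Step 1: Factor n = 485 = 5 · 97.
Step 2: Check the mod-4 condition on each prime factor: 5 ≡ 1 (mod 4), exponent 1; 97 ≡ 1 (mod 4), exponent 1.
All primes ≡ 3 (mod 4) appear to even exponent (or don't appear), so by the two-squares theorem n IS expressible as a sum of two squares.
Step 3: Build a representation. Here n = 5 · 97 is a product of primes ≡ 1 (mod 4). Each prime p ≡ 1 (mod 4) is itself a sum of two squares; find a² by testing p − a² for a perfect square:
  5: 5 − 1² = 4 = 2² ⇒ 5 = 1² + 2².
  97: 97 − 1² = 96, 97 − 2² = 93, 97 − 3² = 88, 97 − 4² = 81 = 9² ⇒ 97 = 4² + 9².
  Combine using the Brahmagupta–Fibonacci identity (a² + b²)(c² + d²) = (ac − bd)² + (ad + bc)² = (ac + bd)² + (ad − bc)²:
  5 · 97 = 485: from (1² + 2²)(4² + 9²), take (1·4 − 2·9, 1·9 + 2·4) = (4 − 18, 9 + 8) = (-14, 17); dropping signs (only squares matter) gives (14, 17); check 14² + 17² = 196 + 289 = 485 ✓.
Step 4: Order so x ≤ y and verify: 14² + 17² = 196 + 289 = 485 = n. ✓

n = 485 = 14² + 17² (one valid representation with x ≤ y).


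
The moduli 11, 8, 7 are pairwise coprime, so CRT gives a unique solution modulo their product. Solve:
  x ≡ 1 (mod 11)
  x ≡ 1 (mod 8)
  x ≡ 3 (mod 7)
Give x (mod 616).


Moduli 11, 8, 7 are pairwise coprime; by CRT there is a unique solution modulo M = 11 · 8 · 7 = 616.
Solve pairwise, accumulating the modulus:
  Start with x ≡ 1 (mod 11).
  Combine with x ≡ 1 (mod 8): since gcd(11, 8) = 1, we get a unique residue mod 88.
    Write x = 1 + 11·t and substitute into x ≡ 1 (mod 8): 11·t ≡ 1 − 1 = 0 (mod 8).
    Reduce coefficients mod 8: 3·t ≡ 0 (mod 8).
    The inverse of 3 mod 8 is 3 (since 3·3 = 9 = 1·8 + 1), so t ≡ 3·0 = 0 ≡ 0 (mod 8).
    Then x = 1 + 11·0 = 1, valid modulo lcm(11, 8) = 88: x ≡ 1 (mod 88).
  Combine with x ≡ 3 (mod 7): since gcd(88, 7) = 1, we get a unique residue mod 616.
    Write x = 1 + 88·t and substitute into x ≡ 3 (mod 7): 88·t ≡ 3 − 1 = 2 (mod 7).
    Reduce coefficients mod 7: 4·t ≡ 2 (mod 7).
    The inverse of 4 mod 7 is 2 (since 4·2 = 8 = 1·7 + 1), so t ≡ 2·2 = 4 ≡ 4 (mod 7).
    Then x = 1 + 88·4 = 353, valid modulo lcm(88, 7) = 616: x ≡ 353 (mod 616).
Verify: 353 mod 11 = 1 ✓, 353 mod 8 = 1 ✓, 353 mod 7 = 3 ✓.

x ≡ 353 (mod 616).


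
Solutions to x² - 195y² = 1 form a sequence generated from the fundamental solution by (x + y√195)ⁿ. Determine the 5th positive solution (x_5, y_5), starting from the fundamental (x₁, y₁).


Step 1: Find the fundamental solution (x₁, y₁) of x² - 195y² = 1.
  Expand √195 as a continued fraction. a₀ = ⌊√195⌋ = 13; iterate m_{k+1} = d_k·a_k − m_k, d_{k+1} = (195 − m_{k+1}²)/d_k, a_{k+1} = ⌊(a₀ + m_{k+1})/d_{k+1}⌋ (starting m₀ = 0, d₀ = 1), with convergents p_k = a_k·p_{k-1} + p_{k-2}, q_k = a_k·q_{k-1} + q_{k-2} (p₋₁ = 1, q₋₁ = 0):
  k = 0: a₀ = 13; p₀/q₀ = 13/1; p₀² − 195·q₀² = 169 − 195 = -26.
  k = 1: m = 13, d = 26, a = ⌊(13 + 13)/26⌋ = 1; p/q = (1·13 + 1)/(1·1 + 0) = 14/1; p² − 195·q² = 196 − 195 = 1.
  The first convergent with p² − 195·q² = 1 gives the fundamental solution (x₁, y₁) = (14, 1).
Step 2: Apply the recurrence (x_{n+1}, y_{n+1}) = (x₁x_n + 195y₁y_n, x₁y_n + y₁x_n) repeatedly.
  From (x_1, y_1) = (14, 1): x_2 = 14·14 + 195·1·1 = 391; y_2 = 14·1 + 1·14 = 28.
  From (x_2, y_2) = (391, 28): x_3 = 14·391 + 195·1·28 = 10934; y_3 = 14·28 + 1·391 = 783.
  From (x_3, y_3) = (10934, 783): x_4 = 14·10934 + 195·1·783 = 305761; y_4 = 14·783 + 1·10934 = 21896.
  From (x_4, y_4) = (305761, 21896): x_5 = 14·305761 + 195·1·21896 = 8550374; y_5 = 14·21896 + 1·305761 = 612305.
Step 3: Verify x_5² - 195·y_5² = 73108895539876 - 73108895539875 = 1 (should be 1). ✓

(x_1, y_1) = (14, 1); (x_5, y_5) = (8550374, 612305).


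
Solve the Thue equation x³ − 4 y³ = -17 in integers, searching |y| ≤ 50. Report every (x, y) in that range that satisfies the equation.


The equation is x³ - 4y³ = -17. For fixed y, x³ = 4·y³ − 17, so a solution requires the RHS to be a perfect cube.
Strategy: iterate y from -50 to 50, compute RHS = 4·y³ − 17, and check whether it is a (positive or negative) perfect cube.
Check small values of y:
  y = 0: RHS = -17 is not a perfect cube.
  y = 1: RHS = -13 is not a perfect cube.
  y = -1: RHS = -21 is not a perfect cube.
  y = 2: RHS = 15 is not a perfect cube.
  y = -2: RHS = -49 is not a perfect cube.
  y = 3: RHS = 91 is not a perfect cube.
  y = -3: RHS = -125 = (-5)³ ⇒ x = -5 works.
Continuing the search up to |y| = 50 finds no further solutions beyond those listed.
Collected solutions: (-5, -3).

Solutions (with |y| ≤ 50): (-5, -3).


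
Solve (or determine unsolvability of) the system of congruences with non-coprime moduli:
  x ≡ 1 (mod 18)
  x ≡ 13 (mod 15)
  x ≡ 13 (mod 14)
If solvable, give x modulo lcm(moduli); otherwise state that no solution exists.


Moduli 18, 15, 14 are not pairwise coprime, so CRT works modulo lcm(m_i) when all pairwise compatibility conditions hold.
Pairwise compatibility: gcd(m_i, m_j) must divide a_i - a_j for every pair.
Merge one congruence at a time:
  Start: x ≡ 1 (mod 18).
  Combine with x ≡ 13 (mod 15): gcd(18, 15) = 3; 13 - 1 = 12, which IS divisible by 3, so compatible.
    Write x = 1 + 18·t and substitute into x ≡ 13 (mod 15): 18·t ≡ 13 − 1 = 12 (mod 15).
    Divide the congruence (and modulus) by g = 3: 6·t ≡ 4 (mod 5).
    Reduce coefficients mod 5: 1·t ≡ 4 (mod 5).
    So t ≡ 4 (mod 5).
    Then x = 1 + 18·4 = 73, valid modulo lcm(18, 15) = 90: x ≡ 73 (mod 90).
  Combine with x ≡ 13 (mod 14): gcd(90, 14) = 2; 13 - 73 = -60, which IS divisible by 2, so compatible.
    Write x = 73 + 90·t and substitute into x ≡ 13 (mod 14): 90·t ≡ 13 − 73 = -60 (mod 14).
    Divide the congruence (and modulus) by g = 2: 45·t ≡ -30 (mod 7).
    Reduce coefficients mod 7: 3·t ≡ 5 (mod 7).
    The inverse of 3 mod 7 is 5 (since 3·5 = 15 = 2·7 + 1), so t ≡ 5·5 = 25 ≡ 4 (mod 7).
    Then x = 73 + 90·4 = 433, valid modulo lcm(90, 14) = 630: x ≡ 433 (mod 630).
Verify: 433 mod 18 = 1, 433 mod 15 = 13, 433 mod 14 = 13.

x ≡ 433 (mod 630).


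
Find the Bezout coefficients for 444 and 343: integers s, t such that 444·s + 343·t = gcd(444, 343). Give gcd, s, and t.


Euclidean algorithm on (444, 343) — divide until remainder is 0:
  444 = 1 · 343 + 101
  343 = 3 · 101 + 40
  101 = 2 · 40 + 21
  40 = 1 · 21 + 19
  21 = 1 · 19 + 2
  19 = 9 · 2 + 1
  2 = 2 · 1 + 0
gcd(444, 343) = 1.
Track Bezout coefficients alongside the remainders: start with r₀ = 444 = a·1 + b·0 (s = 1, t = 0) and r₁ = 343 = a·0 + b·1 (s = 0, t = 1); each new remainder r_{k+1} = r_{k-1} − q_k·r_k inherits s_{k+1} = s_{k-1} − q_k·s_k, t_{k+1} = t_{k-1} − q_k·t_k, so r_k = a·s_k + b·t_k at every step:
  q = 1: r = 101, s = 1 − 1·0 = 1, t = 0 − 1·1 = -1  (check: 444·1 + 343·(-1) = 101)
  q = 3: r = 40, s = 0 − 3·1 = -3, t = 1 − 3·(-1) = 4  (check: 444·(-3) + 343·4 = 40)
  q = 2: r = 21, s = 1 − 2·(-3) = 7, t = -1 − 2·4 = -9  (check: 444·7 + 343·(-9) = 21)
  q = 1: r = 19, s = -3 − 1·7 = -10, t = 4 − 1·(-9) = 13  (check: 444·(-10) + 343·13 = 19)
  q = 1: r = 2, s = 7 − 1·(-10) = 17, t = -9 − 1·13 = -22  (check: 444·17 + 343·(-22) = 2)
  q = 9: r = 1, s = -10 − 9·17 = -163, t = 13 − 9·(-22) = 211  (check: 444·(-163) + 343·211 = 1)
The row with r = 1 (the gcd) gives the Bezout coefficients s = -163, t = 211.
Result: 444 · (-163) + 343 · (211) = 1.

gcd(444, 343) = 1; s = -163, t = 211 (check: 444·(-163) + 343·211 = 1).


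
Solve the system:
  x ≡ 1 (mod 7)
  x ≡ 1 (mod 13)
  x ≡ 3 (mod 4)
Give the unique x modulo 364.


Moduli 7, 13, 4 are pairwise coprime; by CRT there is a unique solution modulo M = 7 · 13 · 4 = 364.
Solve pairwise, accumulating the modulus:
  Start with x ≡ 1 (mod 7).
  Combine with x ≡ 1 (mod 13): since gcd(7, 13) = 1, we get a unique residue mod 91.
    Write x = 1 + 7·t and substitute into x ≡ 1 (mod 13): 7·t ≡ 1 − 1 = 0 (mod 13).
    The inverse of 7 mod 13 is 2 (since 7·2 = 14 = 1·13 + 1), so t ≡ 2·0 = 0 ≡ 0 (mod 13).
    Then x = 1 + 7·0 = 1, valid modulo lcm(7, 13) = 91: x ≡ 1 (mod 91).
  Combine with x ≡ 3 (mod 4): since gcd(91, 4) = 1, we get a unique residue mod 364.
    Write x = 1 + 91·t and substitute into x ≡ 3 (mod 4): 91·t ≡ 3 − 1 = 2 (mod 4).
    Reduce coefficients mod 4: 3·t ≡ 2 (mod 4).
    The inverse of 3 mod 4 is 3 (since 3·3 = 9 = 2·4 + 1), so t ≡ 3·2 = 6 ≡ 2 (mod 4).
    Then x = 1 + 91·2 = 183, valid modulo lcm(91, 4) = 364: x ≡ 183 (mod 364).
Verify: 183 mod 7 = 1 ✓, 183 mod 13 = 1 ✓, 183 mod 4 = 3 ✓.

x ≡ 183 (mod 364).


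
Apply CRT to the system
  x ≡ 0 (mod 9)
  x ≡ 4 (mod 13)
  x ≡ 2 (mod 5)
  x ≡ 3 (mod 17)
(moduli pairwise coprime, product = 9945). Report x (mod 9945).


Product of moduli M = 9 · 13 · 5 · 17 = 9945.
Merge one congruence at a time:
  Start: x ≡ 0 (mod 9).
  Combine with x ≡ 4 (mod 13); new modulus lcm = 117.
    Write x = 0 + 9·t and substitute into x ≡ 4 (mod 13): 9·t ≡ 4 − 0 = 4 (mod 13).
    The inverse of 9 mod 13 is 3 (since 9·3 = 27 = 2·13 + 1), so t ≡ 3·4 = 12 ≡ 12 (mod 13).
    Then x = 0 + 9·12 = 108, valid modulo lcm(9, 13) = 117: x ≡ 108 (mod 117).
  Combine with x ≡ 2 (mod 5); new modulus lcm = 585.
    Write x = 108 + 117·t and substitute into x ≡ 2 (mod 5): 117·t ≡ 2 − 108 = -106 (mod 5).
    Reduce coefficients mod 5: 2·t ≡ 4 (mod 5).
    The inverse of 2 mod 5 is 3 (since 2·3 = 6 = 1·5 + 1), so t ≡ 3·4 = 12 ≡ 2 (mod 5).
    Then x = 108 + 117·2 = 342, valid modulo lcm(117, 5) = 585: x ≡ 342 (mod 585).
  Combine with x ≡ 3 (mod 17); new modulus lcm = 9945.
    Write x = 342 + 585·t and substitute into x ≡ 3 (mod 17): 585·t ≡ 3 − 342 = -339 (mod 17).
    Reduce coefficients mod 17: 7·t ≡ 1 (mod 17).
    The inverse of 7 mod 17 is 5 (since 7·5 = 35 = 2·17 + 1), so t ≡ 5·1 = 5 ≡ 5 (mod 17).
    Then x = 342 + 585·5 = 3267, valid modulo lcm(585, 17) = 9945: x ≡ 3267 (mod 9945).
Verify against each original: 3267 mod 9 = 0, 3267 mod 13 = 4, 3267 mod 5 = 2, 3267 mod 17 = 3.

x ≡ 3267 (mod 9945).


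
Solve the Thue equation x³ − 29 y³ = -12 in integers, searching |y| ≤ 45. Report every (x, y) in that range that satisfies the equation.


The equation is x³ - 29y³ = -12. For fixed y, x³ = 29·y³ − 12, so a solution requires the RHS to be a perfect cube.
Strategy: iterate y from -45 to 45, compute RHS = 29·y³ − 12, and check whether it is a (positive or negative) perfect cube.
Check small values of y:
  y = 0: RHS = -12 is not a perfect cube.
  y = 1: RHS = 17 is not a perfect cube.
  y = -1: RHS = -41 is not a perfect cube.
  y = 2: RHS = 220 is not a perfect cube.
  y = -2: RHS = -244 is not a perfect cube.
  y = 3: RHS = 771 is not a perfect cube.
  y = -3: RHS = -795 is not a perfect cube.
Continuing the search up to |y| = 45 finds no solutions either.
No (x, y) in the scanned range satisfies the equation.

No integer solutions with |y| ≤ 45.


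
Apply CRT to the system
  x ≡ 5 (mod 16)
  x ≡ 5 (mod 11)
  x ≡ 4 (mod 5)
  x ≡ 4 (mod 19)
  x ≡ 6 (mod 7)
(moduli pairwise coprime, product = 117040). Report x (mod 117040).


Product of moduli M = 16 · 11 · 5 · 19 · 7 = 117040.
Merge one congruence at a time:
  Start: x ≡ 5 (mod 16).
  Combine with x ≡ 5 (mod 11); new modulus lcm = 176.
    Write x = 5 + 16·t and substitute into x ≡ 5 (mod 11): 16·t ≡ 5 − 5 = 0 (mod 11).
    Reduce coefficients mod 11: 5·t ≡ 0 (mod 11).
    The inverse of 5 mod 11 is 9 (since 5·9 = 45 = 4·11 + 1), so t ≡ 9·0 = 0 ≡ 0 (mod 11).
    Then x = 5 + 16·0 = 5, valid modulo lcm(16, 11) = 176: x ≡ 5 (mod 176).
  Combine with x ≡ 4 (mod 5); new modulus lcm = 880.
    Write x = 5 + 176·t and substitute into x ≡ 4 (mod 5): 176·t ≡ 4 − 5 = -1 (mod 5).
    Reduce coefficients mod 5: 1·t ≡ 4 (mod 5).
    So t ≡ 4 (mod 5).
    Then x = 5 + 176·4 = 709, valid modulo lcm(176, 5) = 880: x ≡ 709 (mod 880).
  Combine with x ≡ 4 (mod 19); new modulus lcm = 16720.
    Write x = 709 + 880·t and substitute into x ≡ 4 (mod 19): 880·t ≡ 4 − 709 = -705 (mod 19).
    Reduce coefficients mod 19: 6·t ≡ 17 (mod 19).
    The inverse of 6 mod 19 is 16 (since 6·16 = 96 = 5·19 + 1), so t ≡ 16·17 = 272 ≡ 6 (mod 19).
    Then x = 709 + 880·6 = 5989, valid modulo lcm(880, 19) = 16720: x ≡ 5989 (mod 16720).
  Combine with x ≡ 6 (mod 7); new modulus lcm = 117040.
    Write x = 5989 + 16720·t and substitute into x ≡ 6 (mod 7): 16720·t ≡ 6 − 5989 = -5983 (mod 7).
    Reduce coefficients mod 7: 4·t ≡ 2 (mod 7).
    The inverse of 4 mod 7 is 2 (since 4·2 = 8 = 1·7 + 1), so t ≡ 2·2 = 4 ≡ 4 (mod 7).
    Then x = 5989 + 16720·4 = 72869, valid modulo lcm(16720, 7) = 117040: x ≡ 72869 (mod 117040).
Verify against each original: 72869 mod 16 = 5, 72869 mod 11 = 5, 72869 mod 5 = 4, 72869 mod 19 = 4, 72869 mod 7 = 6.

x ≡ 72869 (mod 117040).
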